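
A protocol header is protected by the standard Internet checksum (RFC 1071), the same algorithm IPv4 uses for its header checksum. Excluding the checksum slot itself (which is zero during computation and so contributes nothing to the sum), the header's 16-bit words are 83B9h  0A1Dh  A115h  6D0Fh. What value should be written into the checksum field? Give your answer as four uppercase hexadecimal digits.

6404

One's-complement addition (fold any carry out of bit 15 back into bit 0):
  0x83B9 + 0x0A1D = 0x08DD6
  0x8DD6 + 0xA115 = 0x12EEB → wrap carry → 0x2EEC
  0x2EEC + 0x6D0F = 0x09BFB
One's-complement sum = 0x9BFB.
Checksum = ~0x9BFB & 0xFFFF = 0x6404.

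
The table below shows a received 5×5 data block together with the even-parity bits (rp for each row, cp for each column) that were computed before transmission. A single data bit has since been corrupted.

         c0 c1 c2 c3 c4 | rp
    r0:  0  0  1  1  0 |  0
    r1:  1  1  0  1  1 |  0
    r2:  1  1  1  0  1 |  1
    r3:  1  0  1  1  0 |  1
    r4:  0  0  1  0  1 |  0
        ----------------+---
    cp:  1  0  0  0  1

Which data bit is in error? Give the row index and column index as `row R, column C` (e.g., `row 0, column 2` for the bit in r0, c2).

Recompute each row's even parity and compare to rp:
  r0: data parity 0, sent rp 0 → ok
  r1: data parity 0, sent rp 0 → ok
  r2: data parity 0, sent rp 1 → mismatch
  r3: data parity 1, sent rp 1 → ok
  r4: data parity 0, sent rp 0 → ok
Recompute each column's even parity and compare to cp:
  c0: data parity 1, sent cp 1 → ok
  c1: data parity 0, sent cp 0 → ok
  c2: data parity 0, sent cp 0 → ok
  c3: data parity 1, sent cp 0 → mismatch
  c4: data parity 1, sent cp 1 → ok
Exactly one row (r2) and one column (c3) fail → the flipped bit is at their intersection.

row 2, column 3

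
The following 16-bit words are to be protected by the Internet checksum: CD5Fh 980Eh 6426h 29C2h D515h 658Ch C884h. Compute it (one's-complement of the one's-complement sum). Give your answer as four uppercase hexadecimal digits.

0982

One's-complement addition (fold any carry out of bit 15 back into bit 0):
  0xCD5F + 0x980E = 0x1656D → wrap carry → 0x656E
  0x656E + 0x6426 = 0x0C994
  0xC994 + 0x29C2 = 0x0F356
  0xF356 + 0xD515 = 0x1C86B → wrap carry → 0xC86C
  0xC86C + 0x658C = 0x12DF8 → wrap carry → 0x2DF9
  0x2DF9 + 0xC884 = 0x0F67D
One's-complement sum = 0xF67D.
Checksum = ~0xF67D & 0xFFFF = 0x0982.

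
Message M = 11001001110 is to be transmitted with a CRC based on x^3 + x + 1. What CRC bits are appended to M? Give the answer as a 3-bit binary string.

010

Append 3 zeros: 11001001110000. Divide by 1011 (XOR where the leading bit is 1):
  pos 0: 1100 XOR 1011 = 0111
  pos 1: 1111 XOR 1011 = 0100
  pos 2: 1000 XOR 1011 = 0011
  pos 4: 1101 XOR 1011 = 0110
  pos 5: 1101 XOR 1011 = 0110
  pos 6: 1101 XOR 1011 = 0110
  pos 7: 1100 XOR 1011 = 0111
  pos 8: 1110 XOR 1011 = 0101
  pos 9: 1010 XOR 1011 = 0001
Remainder (last 3 bits) = 010. This is the CRC / FCS.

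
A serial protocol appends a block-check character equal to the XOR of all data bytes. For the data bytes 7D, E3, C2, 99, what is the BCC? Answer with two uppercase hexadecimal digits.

XOR the bytes together:
  start with 0x7D
  0x7D ⊕ 0xE3 = 0x9E
  0x9E ⊕ 0xC2 = 0x5C
  0x5C ⊕ 0x99 = 0xC5

C5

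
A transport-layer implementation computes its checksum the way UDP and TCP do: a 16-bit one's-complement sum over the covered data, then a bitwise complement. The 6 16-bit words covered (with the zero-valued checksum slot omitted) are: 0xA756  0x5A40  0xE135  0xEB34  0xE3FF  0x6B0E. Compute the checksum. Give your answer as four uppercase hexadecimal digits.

E2EF

One's-complement addition (fold any carry out of bit 15 back into bit 0):
  0xA756 + 0x5A40 = 0x10196 → wrap carry → 0x0197
  0x0197 + 0xE135 = 0x0E2CC
  0xE2CC + 0xEB34 = 0x1CE00 → wrap carry → 0xCE01
  0xCE01 + 0xE3FF = 0x1B200 → wrap carry → 0xB201
  0xB201 + 0x6B0E = 0x11D0F → wrap carry → 0x1D10
One's-complement sum = 0x1D10.
Checksum = ~0x1D10 & 0xFFFF = 0xE2EF.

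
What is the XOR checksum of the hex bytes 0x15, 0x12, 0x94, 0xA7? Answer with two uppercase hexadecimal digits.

34

XOR the bytes together:
  start with 0x15
  0x15 ⊕ 0x12 = 0x07
  0x07 ⊕ 0x94 = 0x93
  0x93 ⊕ 0xA7 = 0x34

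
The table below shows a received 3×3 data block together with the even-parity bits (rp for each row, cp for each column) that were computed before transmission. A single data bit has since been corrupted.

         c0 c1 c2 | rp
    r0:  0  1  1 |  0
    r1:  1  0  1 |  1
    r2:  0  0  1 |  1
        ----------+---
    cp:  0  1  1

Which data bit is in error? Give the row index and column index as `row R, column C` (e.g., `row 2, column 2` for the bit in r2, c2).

Recompute each row's even parity and compare to rp:
  r0: data parity 0, sent rp 0 → ok
  r1: data parity 0, sent rp 1 → mismatch
  r2: data parity 1, sent rp 1 → ok
Recompute each column's even parity and compare to cp:
  c0: data parity 1, sent cp 0 → mismatch
  c1: data parity 1, sent cp 1 → ok
  c2: data parity 1, sent cp 1 → ok
Exactly one row (r1) and one column (c0) fail → the flipped bit is at their intersection.

row 1, column 0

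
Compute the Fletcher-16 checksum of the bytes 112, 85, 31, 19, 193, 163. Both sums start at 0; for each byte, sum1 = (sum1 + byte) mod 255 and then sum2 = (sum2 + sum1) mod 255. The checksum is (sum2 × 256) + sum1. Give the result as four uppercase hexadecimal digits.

Running sums (mod 255):
  after byte 0 (112): sum1=112, sum2=112
  after byte 1 (85): sum1=197, sum2=54
  after byte 2 (31): sum1=228, sum2=27
  after byte 3 (19): sum1=247, sum2=19
  after byte 4 (193): sum1=185, sum2=204
  after byte 5 (163): sum1=93, sum2=42
Checksum = sum2·256 + sum1 = 42·256 + 93 = 10845 = 0x2A5D.

2A5D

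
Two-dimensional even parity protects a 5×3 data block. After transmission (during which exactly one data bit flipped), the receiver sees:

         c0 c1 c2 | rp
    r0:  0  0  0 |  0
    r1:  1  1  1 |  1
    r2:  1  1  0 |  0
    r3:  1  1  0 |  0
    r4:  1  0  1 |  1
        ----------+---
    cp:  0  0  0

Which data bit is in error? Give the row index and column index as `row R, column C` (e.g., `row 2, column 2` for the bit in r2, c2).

row 4, column 1

Recompute each row's even parity and compare to rp:
  r0: data parity 0, sent rp 0 → ok
  r1: data parity 1, sent rp 1 → ok
  r2: data parity 0, sent rp 0 → ok
  r3: data parity 0, sent rp 0 → ok
  r4: data parity 0, sent rp 1 → mismatch
Recompute each column's even parity and compare to cp:
  c0: data parity 0, sent cp 0 → ok
  c1: data parity 1, sent cp 0 → mismatch
  c2: data parity 0, sent cp 0 → ok
Exactly one row (r4) and one column (c1) fail → the flipped bit is at their intersection.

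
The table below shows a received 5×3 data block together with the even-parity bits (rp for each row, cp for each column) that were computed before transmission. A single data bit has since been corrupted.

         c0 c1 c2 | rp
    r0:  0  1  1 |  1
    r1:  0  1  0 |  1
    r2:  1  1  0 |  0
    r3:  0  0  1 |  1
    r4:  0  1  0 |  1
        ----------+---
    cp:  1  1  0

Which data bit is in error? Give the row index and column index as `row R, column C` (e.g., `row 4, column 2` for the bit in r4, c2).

row 0, column 1

Recompute each row's even parity and compare to rp:
  r0: data parity 0, sent rp 1 → mismatch
  r1: data parity 1, sent rp 1 → ok
  r2: data parity 0, sent rp 0 → ok
  r3: data parity 1, sent rp 1 → ok
  r4: data parity 1, sent rp 1 → ok
Recompute each column's even parity and compare to cp:
  c0: data parity 1, sent cp 1 → ok
  c1: data parity 0, sent cp 1 → mismatch
  c2: data parity 0, sent cp 0 → ok
Exactly one row (r0) and one column (c1) fail → the flipped bit is at their intersection.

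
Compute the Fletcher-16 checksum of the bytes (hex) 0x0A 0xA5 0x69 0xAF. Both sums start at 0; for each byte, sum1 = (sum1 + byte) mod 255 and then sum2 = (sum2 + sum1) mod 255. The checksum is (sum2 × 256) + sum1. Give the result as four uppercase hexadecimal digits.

9BC8

Running sums (mod 255):
  after byte 0 (0x0A): sum1=10, sum2=10
  after byte 1 (0xA5): sum1=175, sum2=185
  after byte 2 (0x69): sum1=25, sum2=210
  after byte 3 (0xAF): sum1=200, sum2=155
Checksum = sum2·256 + sum1 = 155·256 + 200 = 39880 = 0x9BC8.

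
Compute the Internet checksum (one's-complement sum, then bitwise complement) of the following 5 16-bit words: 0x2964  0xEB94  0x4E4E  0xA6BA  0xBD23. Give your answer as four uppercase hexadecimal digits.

38DA

One's-complement addition (fold any carry out of bit 15 back into bit 0):
  0x2964 + 0xEB94 = 0x114F8 → wrap carry → 0x14F9
  0x14F9 + 0x4E4E = 0x06347
  0x6347 + 0xA6BA = 0x10A01 → wrap carry → 0x0A02
  0x0A02 + 0xBD23 = 0x0C725
One's-complement sum = 0xC725.
Checksum = ~0xC725 & 0xFFFF = 0x38DA.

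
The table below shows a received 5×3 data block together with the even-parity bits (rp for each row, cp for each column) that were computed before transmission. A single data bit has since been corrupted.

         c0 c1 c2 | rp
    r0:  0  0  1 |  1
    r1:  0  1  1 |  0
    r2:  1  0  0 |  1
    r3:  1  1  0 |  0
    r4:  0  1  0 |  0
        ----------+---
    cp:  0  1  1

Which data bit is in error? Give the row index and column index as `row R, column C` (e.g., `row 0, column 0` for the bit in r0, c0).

row 4, column 2

Recompute each row's even parity and compare to rp:
  r0: data parity 1, sent rp 1 → ok
  r1: data parity 0, sent rp 0 → ok
  r2: data parity 1, sent rp 1 → ok
  r3: data parity 0, sent rp 0 → ok
  r4: data parity 1, sent rp 0 → mismatch
Recompute each column's even parity and compare to cp:
  c0: data parity 0, sent cp 0 → ok
  c1: data parity 1, sent cp 1 → ok
  c2: data parity 0, sent cp 1 → mismatch
Exactly one row (r4) and one column (c2) fail → the flipped bit is at their intersection.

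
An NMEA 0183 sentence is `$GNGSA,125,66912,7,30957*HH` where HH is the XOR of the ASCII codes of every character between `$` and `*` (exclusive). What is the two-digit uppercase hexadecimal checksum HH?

5F

XOR the ASCII codes of the payload characters:
  'G' = 0x47 → acc = 0x47
  'N' = 0x4E → acc = 0x09
  'G' = 0x47 → acc = 0x4E
  'S' = 0x53 → acc = 0x1D
  'A' = 0x41 → acc = 0x5C
  ',' = 0x2C → acc = 0x70
  '1' = 0x31 → acc = 0x41
  '2' = 0x32 → acc = 0x73
  '5' = 0x35 → acc = 0x46
  ',' = 0x2C → acc = 0x6A
  '6' = 0x36 → acc = 0x5C
  '6' = 0x36 → acc = 0x6A
  '9' = 0x39 → acc = 0x53
  '1' = 0x31 → acc = 0x62
  '2' = 0x32 → acc = 0x50
  ',' = 0x2C → acc = 0x7C
  '7' = 0x37 → acc = 0x4B
  ',' = 0x2C → acc = 0x67
  '3' = 0x33 → acc = 0x54
  '0' = 0x30 → acc = 0x64
  '9' = 0x39 → acc = 0x5D
  '5' = 0x35 → acc = 0x68
  '7' = 0x37 → acc = 0x5F
Checksum = 0x5F.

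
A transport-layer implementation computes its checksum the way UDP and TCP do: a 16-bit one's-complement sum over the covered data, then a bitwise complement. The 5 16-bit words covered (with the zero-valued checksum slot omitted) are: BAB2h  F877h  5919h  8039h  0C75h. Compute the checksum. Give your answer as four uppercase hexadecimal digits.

One's-complement addition (fold any carry out of bit 15 back into bit 0):
  0xBAB2 + 0xF877 = 0x1B329 → wrap carry → 0xB32A
  0xB32A + 0x5919 = 0x10C43 → wrap carry → 0x0C44
  0x0C44 + 0x8039 = 0x08C7D
  0x8C7D + 0x0C75 = 0x098F2
One's-complement sum = 0x98F2.
Checksum = ~0x98F2 & 0xFFFF = 0x670D.

670D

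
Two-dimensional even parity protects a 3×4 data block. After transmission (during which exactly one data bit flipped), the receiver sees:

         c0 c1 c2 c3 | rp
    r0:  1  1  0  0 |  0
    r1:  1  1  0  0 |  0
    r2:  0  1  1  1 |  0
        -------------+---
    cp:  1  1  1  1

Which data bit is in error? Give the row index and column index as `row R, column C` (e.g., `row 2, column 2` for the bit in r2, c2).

Recompute each row's even parity and compare to rp:
  r0: data parity 0, sent rp 0 → ok
  r1: data parity 0, sent rp 0 → ok
  r2: data parity 1, sent rp 0 → mismatch
Recompute each column's even parity and compare to cp:
  c0: data parity 0, sent cp 1 → mismatch
  c1: data parity 1, sent cp 1 → ok
  c2: data parity 1, sent cp 1 → ok
  c3: data parity 1, sent cp 1 → ok
Exactly one row (r2) and one column (c0) fail → the flipped bit is at their intersection.

row 2, column 0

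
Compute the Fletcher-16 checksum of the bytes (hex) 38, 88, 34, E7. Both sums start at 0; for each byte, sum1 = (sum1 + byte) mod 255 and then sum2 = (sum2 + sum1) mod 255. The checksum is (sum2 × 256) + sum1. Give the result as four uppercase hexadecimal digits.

CADC

Running sums (mod 255):
  after byte 0 (38): sum1=56, sum2=56
  after byte 1 (88): sum1=192, sum2=248
  after byte 2 (34): sum1=244, sum2=237
  after byte 3 (E7): sum1=220, sum2=202
Checksum = sum2·256 + sum1 = 202·256 + 220 = 51932 = 0xCADC.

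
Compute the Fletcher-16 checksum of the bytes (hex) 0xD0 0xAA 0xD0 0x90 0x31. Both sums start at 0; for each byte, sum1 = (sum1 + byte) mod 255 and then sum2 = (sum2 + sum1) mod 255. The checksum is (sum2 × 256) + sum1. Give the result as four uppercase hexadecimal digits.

Running sums (mod 255):
  after byte 0 (0xD0): sum1=208, sum2=208
  after byte 1 (0xAA): sum1=123, sum2=76
  after byte 2 (0xD0): sum1=76, sum2=152
  after byte 3 (0x90): sum1=220, sum2=117
  after byte 4 (0x31): sum1=14, sum2=131
Checksum = sum2·256 + sum1 = 131·256 + 14 = 33550 = 0x830E.

830E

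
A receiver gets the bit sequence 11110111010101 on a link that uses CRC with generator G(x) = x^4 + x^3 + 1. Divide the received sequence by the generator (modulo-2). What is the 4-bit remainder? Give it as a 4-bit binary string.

1000

Modulo-2 division of 11110111010101 by 11001:
  pos 0: 11110 XOR 11001 = 00111
  pos 2: 11111 XOR 11001 = 00110
  pos 4: 11010 XOR 11001 = 00011
  pos 7: 11101 XOR 11001 = 00100
  pos 9: 10001 XOR 11001 = 01000
Remainder = 1000 (nonzero — an error is detected).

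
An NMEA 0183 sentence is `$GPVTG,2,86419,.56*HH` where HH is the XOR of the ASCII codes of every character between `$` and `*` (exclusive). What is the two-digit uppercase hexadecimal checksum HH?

XOR the ASCII codes of the payload characters:
  'G' = 0x47 → acc = 0x47
  'P' = 0x50 → acc = 0x17
  'V' = 0x56 → acc = 0x41
  'T' = 0x54 → acc = 0x15
  'G' = 0x47 → acc = 0x52
  ',' = 0x2C → acc = 0x7E
  '2' = 0x32 → acc = 0x4C
  ',' = 0x2C → acc = 0x60
  '8' = 0x38 → acc = 0x58
  '6' = 0x36 → acc = 0x6E
  '4' = 0x34 → acc = 0x5A
  '1' = 0x31 → acc = 0x6B
  '9' = 0x39 → acc = 0x52
  ',' = 0x2C → acc = 0x7E
  '.' = 0x2E → acc = 0x50
  '5' = 0x35 → acc = 0x65
  '6' = 0x36 → acc = 0x53
Checksum = 0x53.

53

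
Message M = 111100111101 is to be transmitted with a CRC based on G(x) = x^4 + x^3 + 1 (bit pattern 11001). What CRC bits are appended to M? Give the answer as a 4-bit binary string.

Append 4 zeros: 1111001111010000. Divide by 11001 (XOR where the leading bit is 1):
  pos 0: 11110 XOR 11001 = 00111
  pos 2: 11101 XOR 11001 = 00100
  pos 4: 10011 XOR 11001 = 01010
  pos 5: 10101 XOR 11001 = 01100
  pos 6: 11000 XOR 11001 = 00001
  pos 10: 11000 XOR 11001 = 00001
Remainder (last 4 bits) = 0010. This is the CRC / FCS.

0010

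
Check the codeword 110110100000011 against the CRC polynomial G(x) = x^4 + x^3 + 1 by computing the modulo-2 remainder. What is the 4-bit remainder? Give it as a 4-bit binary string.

0000

Modulo-2 division of 110110100000011 by 11001:
  pos 0: 11011 XOR 11001 = 00010
  pos 3: 10010 XOR 11001 = 01011
  pos 4: 10110 XOR 11001 = 01111
  pos 5: 11110 XOR 11001 = 00111
  pos 7: 11100 XOR 11001 = 00101
  pos 9: 10101 XOR 11001 = 01100
  pos 10: 11001 XOR 11001 = 00000
Remainder = 0000 (zero — the frame passes the CRC check).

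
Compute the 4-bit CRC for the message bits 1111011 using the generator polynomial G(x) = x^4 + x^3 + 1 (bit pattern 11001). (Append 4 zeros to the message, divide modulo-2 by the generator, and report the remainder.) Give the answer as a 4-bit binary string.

0100

Append 4 zeros: 11110110000. Divide by 11001 (XOR where the leading bit is 1):
  pos 0: 11110 XOR 11001 = 00111
  pos 2: 11111 XOR 11001 = 00110
  pos 4: 11000 XOR 11001 = 00001
Remainder (last 4 bits) = 0100. This is the CRC / FCS.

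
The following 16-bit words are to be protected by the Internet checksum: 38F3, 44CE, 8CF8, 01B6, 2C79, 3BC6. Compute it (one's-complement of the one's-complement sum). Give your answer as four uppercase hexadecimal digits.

One's-complement addition (fold any carry out of bit 15 back into bit 0):
  0x38F3 + 0x44CE = 0x07DC1
  0x7DC1 + 0x8CF8 = 0x10AB9 → wrap carry → 0x0ABA
  0x0ABA + 0x01B6 = 0x00C70
  0x0C70 + 0x2C79 = 0x038E9
  0x38E9 + 0x3BC6 = 0x074AF
One's-complement sum = 0x74AF.
Checksum = ~0x74AF & 0xFFFF = 0x8B50.

8B50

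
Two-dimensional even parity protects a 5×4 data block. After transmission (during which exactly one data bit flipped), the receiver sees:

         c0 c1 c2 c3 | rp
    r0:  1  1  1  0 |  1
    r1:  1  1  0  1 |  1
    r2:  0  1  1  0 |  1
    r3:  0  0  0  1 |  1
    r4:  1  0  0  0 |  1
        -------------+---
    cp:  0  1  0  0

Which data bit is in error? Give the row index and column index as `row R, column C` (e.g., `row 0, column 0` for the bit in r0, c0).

row 2, column 0

Recompute each row's even parity and compare to rp:
  r0: data parity 1, sent rp 1 → ok
  r1: data parity 1, sent rp 1 → ok
  r2: data parity 0, sent rp 1 → mismatch
  r3: data parity 1, sent rp 1 → ok
  r4: data parity 1, sent rp 1 → ok
Recompute each column's even parity and compare to cp:
  c0: data parity 1, sent cp 0 → mismatch
  c1: data parity 1, sent cp 1 → ok
  c2: data parity 0, sent cp 0 → ok
  c3: data parity 0, sent cp 0 → ok
Exactly one row (r2) and one column (c0) fail → the flipped bit is at their intersection.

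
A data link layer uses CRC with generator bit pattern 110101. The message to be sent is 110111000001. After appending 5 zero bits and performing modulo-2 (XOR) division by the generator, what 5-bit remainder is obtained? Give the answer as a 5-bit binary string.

Append 5 zeros: 11011100000100000. Divide by 110101 (XOR where the leading bit is 1):
  pos 0: 110111 XOR 110101 = 000010
  pos 4: 100000 XOR 110101 = 010101
  pos 5: 101010 XOR 110101 = 011111
  pos 6: 111111 XOR 110101 = 001010
  pos 8: 101000 XOR 110101 = 011101
  pos 9: 111010 XOR 110101 = 001111
  pos 11: 111100 XOR 110101 = 001001
Remainder (last 5 bits) = 01001. This is the CRC / FCS.

01001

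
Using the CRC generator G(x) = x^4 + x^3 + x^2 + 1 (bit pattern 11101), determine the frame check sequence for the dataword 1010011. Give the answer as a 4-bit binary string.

0000

Append 4 zeros: 10100110000. Divide by 11101 (XOR where the leading bit is 1):
  pos 0: 10100 XOR 11101 = 01001
  pos 1: 10011 XOR 11101 = 01110
  pos 2: 11101 XOR 11101 = 00000
Remainder (last 4 bits) = 0000. This is the CRC / FCS.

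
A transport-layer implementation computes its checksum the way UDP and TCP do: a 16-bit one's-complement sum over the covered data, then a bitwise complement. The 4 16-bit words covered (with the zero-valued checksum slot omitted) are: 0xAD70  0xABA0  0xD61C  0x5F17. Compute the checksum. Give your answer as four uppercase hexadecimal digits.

One's-complement addition (fold any carry out of bit 15 back into bit 0):
  0xAD70 + 0xABA0 = 0x15910 → wrap carry → 0x5911
  0x5911 + 0xD61C = 0x12F2D → wrap carry → 0x2F2E
  0x2F2E + 0x5F17 = 0x08E45
One's-complement sum = 0x8E45.
Checksum = ~0x8E45 & 0xFFFF = 0x71BA.

71BA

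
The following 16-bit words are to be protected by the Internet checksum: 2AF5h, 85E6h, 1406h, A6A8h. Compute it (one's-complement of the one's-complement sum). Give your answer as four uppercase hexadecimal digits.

One's-complement addition (fold any carry out of bit 15 back into bit 0):
  0x2AF5 + 0x85E6 = 0x0B0DB
  0xB0DB + 0x1406 = 0x0C4E1
  0xC4E1 + 0xA6A8 = 0x16B89 → wrap carry → 0x6B8A
One's-complement sum = 0x6B8A.
Checksum = ~0x6B8A & 0xFFFF = 0x9475.

9475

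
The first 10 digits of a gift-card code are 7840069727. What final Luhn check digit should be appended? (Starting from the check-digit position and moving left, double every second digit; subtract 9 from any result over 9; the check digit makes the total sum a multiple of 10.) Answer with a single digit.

Partial digits right→left: 7 2 7 9 6 0 0 4 8 7
Double every second digit counting from the check-digit position (so the 1st, 3rd, 5th, ... of the partial from the right).
  doubled (with −9 where >9): 5 5 3 0 7 → sum 20
  kept as-is: 2 9 0 4 7 → sum 22
Total = 20 + 22 = 42.
Check digit = (10 − (42 mod 10)) mod 10 = 8.

8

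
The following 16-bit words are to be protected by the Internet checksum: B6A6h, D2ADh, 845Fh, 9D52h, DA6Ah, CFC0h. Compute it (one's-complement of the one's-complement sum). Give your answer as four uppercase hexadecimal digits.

AACD

One's-complement addition (fold any carry out of bit 15 back into bit 0):
  0xB6A6 + 0xD2AD = 0x18953 → wrap carry → 0x8954
  0x8954 + 0x845F = 0x10DB3 → wrap carry → 0x0DB4
  0x0DB4 + 0x9D52 = 0x0AB06
  0xAB06 + 0xDA6A = 0x18570 → wrap carry → 0x8571
  0x8571 + 0xCFC0 = 0x15531 → wrap carry → 0x5532
One's-complement sum = 0x5532.
Checksum = ~0x5532 & 0xFFFF = 0xAACD.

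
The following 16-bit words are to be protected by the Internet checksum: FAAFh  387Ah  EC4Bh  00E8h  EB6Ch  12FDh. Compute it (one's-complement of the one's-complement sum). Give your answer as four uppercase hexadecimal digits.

One's-complement addition (fold any carry out of bit 15 back into bit 0):
  0xFAAF + 0x387A = 0x13329 → wrap carry → 0x332A
  0x332A + 0xEC4B = 0x11F75 → wrap carry → 0x1F76
  0x1F76 + 0x00E8 = 0x0205E
  0x205E + 0xEB6C = 0x10BCA → wrap carry → 0x0BCB
  0x0BCB + 0x12FD = 0x01EC8
One's-complement sum = 0x1EC8.
Checksum = ~0x1EC8 & 0xFFFF = 0xE137.

E137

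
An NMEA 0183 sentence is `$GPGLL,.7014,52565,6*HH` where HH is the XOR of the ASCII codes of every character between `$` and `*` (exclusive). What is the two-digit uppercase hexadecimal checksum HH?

XOR the ASCII codes of the payload characters:
  'G' = 0x47 → acc = 0x47
  'P' = 0x50 → acc = 0x17
  'G' = 0x47 → acc = 0x50
  'L' = 0x4C → acc = 0x1C
  'L' = 0x4C → acc = 0x50
  ',' = 0x2C → acc = 0x7C
  '.' = 0x2E → acc = 0x52
  '7' = 0x37 → acc = 0x65
  '0' = 0x30 → acc = 0x55
  '1' = 0x31 → acc = 0x64
  '4' = 0x34 → acc = 0x50
  ',' = 0x2C → acc = 0x7C
  '5' = 0x35 → acc = 0x49
  '2' = 0x32 → acc = 0x7B
  '5' = 0x35 → acc = 0x4E
  '6' = 0x36 → acc = 0x78
  '5' = 0x35 → acc = 0x4D
  ',' = 0x2C → acc = 0x61
  '6' = 0x36 → acc = 0x57
Checksum = 0x57.

57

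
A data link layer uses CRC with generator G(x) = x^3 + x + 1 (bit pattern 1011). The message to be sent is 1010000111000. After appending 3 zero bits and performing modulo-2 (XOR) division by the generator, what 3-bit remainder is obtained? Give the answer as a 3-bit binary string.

001

Append 3 zeros: 1010000111000000. Divide by 1011 (XOR where the leading bit is 1):
  pos 0: 1010 XOR 1011 = 0001
  pos 3: 1000 XOR 1011 = 0011
  pos 5: 1111 XOR 1011 = 0100
  pos 6: 1001 XOR 1011 = 0010
  pos 8: 1000 XOR 1011 = 0011
  pos 10: 1100 XOR 1011 = 0111
  pos 11: 1110 XOR 1011 = 0101
  pos 12: 1010 XOR 1011 = 0001
Remainder (last 3 bits) = 001. This is the CRC / FCS.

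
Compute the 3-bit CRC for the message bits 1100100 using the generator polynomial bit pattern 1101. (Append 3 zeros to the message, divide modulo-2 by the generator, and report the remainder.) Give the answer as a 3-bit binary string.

101

Append 3 zeros: 1100100000. Divide by 1101 (XOR where the leading bit is 1):
  pos 0: 1100 XOR 1101 = 0001
  pos 3: 1100 XOR 1101 = 0001
  pos 6: 1000 XOR 1101 = 0101
Remainder (last 3 bits) = 101. This is the CRC / FCS.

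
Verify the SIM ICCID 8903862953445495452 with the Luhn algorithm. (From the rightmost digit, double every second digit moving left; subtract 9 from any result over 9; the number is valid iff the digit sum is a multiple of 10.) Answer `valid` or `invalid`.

From the right, keep odd positions and double even positions (subtract 9 from any doubled value over 9):
  doubled (positions 2,4,...): 1 1 8 8 6 9 3 6 9 → sum 51
  kept (positions 1,3,...): 2 4 9 5 4 5 2 8 0 8 → sum 47
Total = 98.
98 mod 10 = 8, so the number is invalid.

invalid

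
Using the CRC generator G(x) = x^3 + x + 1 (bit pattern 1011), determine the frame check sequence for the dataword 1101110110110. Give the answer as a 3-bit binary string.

011

Append 3 zeros: 1101110110110000. Divide by 1011 (XOR where the leading bit is 1):
  pos 0: 1101 XOR 1011 = 0110
  pos 1: 1101 XOR 1011 = 0110
  pos 2: 1101 XOR 1011 = 0110
  pos 3: 1100 XOR 1011 = 0111
  pos 4: 1111 XOR 1011 = 0100
  pos 5: 1001 XOR 1011 = 0010
  pos 7: 1001 XOR 1011 = 0010
  pos 9: 1010 XOR 1011 = 0001
  pos 12: 1000 XOR 1011 = 0011
Remainder (last 3 bits) = 011. This is the CRC / FCS.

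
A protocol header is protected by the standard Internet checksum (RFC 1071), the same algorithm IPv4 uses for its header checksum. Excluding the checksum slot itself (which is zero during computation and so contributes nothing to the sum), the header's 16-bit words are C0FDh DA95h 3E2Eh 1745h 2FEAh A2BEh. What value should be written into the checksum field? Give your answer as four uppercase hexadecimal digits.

One's-complement addition (fold any carry out of bit 15 back into bit 0):
  0xC0FD + 0xDA95 = 0x19B92 → wrap carry → 0x9B93
  0x9B93 + 0x3E2E = 0x0D9C1
  0xD9C1 + 0x1745 = 0x0F106
  0xF106 + 0x2FEA = 0x120F0 → wrap carry → 0x20F1
  0x20F1 + 0xA2BE = 0x0C3AF
One's-complement sum = 0xC3AF.
Checksum = ~0xC3AF & 0xFFFF = 0x3C50.

3C50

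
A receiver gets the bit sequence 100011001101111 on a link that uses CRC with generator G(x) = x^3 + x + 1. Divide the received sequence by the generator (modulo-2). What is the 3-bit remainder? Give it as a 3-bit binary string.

000

Modulo-2 division of 100011001101111 by 1011:
  pos 0: 1000 XOR 1011 = 0011
  pos 2: 1111 XOR 1011 = 0100
  pos 3: 1000 XOR 1011 = 0011
  pos 5: 1101 XOR 1011 = 0110
  pos 6: 1101 XOR 1011 = 0110
  pos 7: 1100 XOR 1011 = 0111
  pos 8: 1111 XOR 1011 = 0100
  pos 9: 1001 XOR 1011 = 0010
  pos 11: 1011 XOR 1011 = 0000
Remainder = 000 (zero — the frame passes the CRC check).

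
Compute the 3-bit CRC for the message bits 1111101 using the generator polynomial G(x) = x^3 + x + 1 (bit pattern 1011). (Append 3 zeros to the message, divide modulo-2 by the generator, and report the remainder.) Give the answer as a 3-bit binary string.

110

Append 3 zeros: 1111101000. Divide by 1011 (XOR where the leading bit is 1):
  pos 0: 1111 XOR 1011 = 0100
  pos 1: 1001 XOR 1011 = 0010
  pos 3: 1001 XOR 1011 = 0010
  pos 5: 1000 XOR 1011 = 0011
Remainder (last 3 bits) = 110. This is the CRC / FCS.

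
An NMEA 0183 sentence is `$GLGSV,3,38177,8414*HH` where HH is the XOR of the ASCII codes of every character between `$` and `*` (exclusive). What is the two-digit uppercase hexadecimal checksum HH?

XOR the ASCII codes of the payload characters:
  'G' = 0x47 → acc = 0x47
  'L' = 0x4C → acc = 0x0B
  'G' = 0x47 → acc = 0x4C
  'S' = 0x53 → acc = 0x1F
  'V' = 0x56 → acc = 0x49
  ',' = 0x2C → acc = 0x65
  '3' = 0x33 → acc = 0x56
  ',' = 0x2C → acc = 0x7A
  '3' = 0x33 → acc = 0x49
  '8' = 0x38 → acc = 0x71
  '1' = 0x31 → acc = 0x40
  '7' = 0x37 → acc = 0x77
  '7' = 0x37 → acc = 0x40
  ',' = 0x2C → acc = 0x6C
  '8' = 0x38 → acc = 0x54
  '4' = 0x34 → acc = 0x60
  '1' = 0x31 → acc = 0x51
  '4' = 0x34 → acc = 0x65
Checksum = 0x65.

65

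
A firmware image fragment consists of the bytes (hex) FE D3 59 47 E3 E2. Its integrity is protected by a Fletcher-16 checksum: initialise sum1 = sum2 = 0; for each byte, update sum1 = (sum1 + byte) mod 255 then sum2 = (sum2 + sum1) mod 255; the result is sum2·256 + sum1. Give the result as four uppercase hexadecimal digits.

033A

Running sums (mod 255):
  after byte 0 (FE): sum1=254, sum2=254
  after byte 1 (D3): sum1=210, sum2=209
  after byte 2 (59): sum1=44, sum2=253
  after byte 3 (47): sum1=115, sum2=113
  after byte 4 (E3): sum1=87, sum2=200
  after byte 5 (E2): sum1=58, sum2=3
Checksum = sum2·256 + sum1 = 3·256 + 58 = 826 = 0x033A.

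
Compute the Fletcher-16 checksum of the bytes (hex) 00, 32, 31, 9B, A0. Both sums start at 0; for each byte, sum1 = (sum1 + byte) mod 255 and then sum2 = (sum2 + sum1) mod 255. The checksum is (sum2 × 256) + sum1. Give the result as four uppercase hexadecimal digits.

349F

Running sums (mod 255):
  after byte 0 (00): sum1=0, sum2=0
  after byte 1 (32): sum1=50, sum2=50
  after byte 2 (31): sum1=99, sum2=149
  after byte 3 (9B): sum1=254, sum2=148
  after byte 4 (A0): sum1=159, sum2=52
Checksum = sum2·256 + sum1 = 52·256 + 159 = 13471 = 0x349F.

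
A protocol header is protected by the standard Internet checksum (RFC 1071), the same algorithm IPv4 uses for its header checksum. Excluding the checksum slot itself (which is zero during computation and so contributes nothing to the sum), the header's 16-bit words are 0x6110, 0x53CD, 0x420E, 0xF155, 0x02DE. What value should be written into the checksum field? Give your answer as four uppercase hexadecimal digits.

14E0

One's-complement addition (fold any carry out of bit 15 back into bit 0):
  0x6110 + 0x53CD = 0x0B4DD
  0xB4DD + 0x420E = 0x0F6EB
  0xF6EB + 0xF155 = 0x1E840 → wrap carry → 0xE841
  0xE841 + 0x02DE = 0x0EB1F
One's-complement sum = 0xEB1F.
Checksum = ~0xEB1F & 0xFFFF = 0x14E0.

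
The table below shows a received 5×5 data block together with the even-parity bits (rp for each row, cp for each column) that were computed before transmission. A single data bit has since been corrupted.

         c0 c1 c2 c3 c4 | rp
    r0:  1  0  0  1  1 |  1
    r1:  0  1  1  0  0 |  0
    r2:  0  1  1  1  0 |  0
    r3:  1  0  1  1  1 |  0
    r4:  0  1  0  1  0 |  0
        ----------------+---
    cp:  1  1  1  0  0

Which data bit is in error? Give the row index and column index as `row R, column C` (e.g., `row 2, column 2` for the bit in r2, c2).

row 2, column 0

Recompute each row's even parity and compare to rp:
  r0: data parity 1, sent rp 1 → ok
  r1: data parity 0, sent rp 0 → ok
  r2: data parity 1, sent rp 0 → mismatch
  r3: data parity 0, sent rp 0 → ok
  r4: data parity 0, sent rp 0 → ok
Recompute each column's even parity and compare to cp:
  c0: data parity 0, sent cp 1 → mismatch
  c1: data parity 1, sent cp 1 → ok
  c2: data parity 1, sent cp 1 → ok
  c3: data parity 0, sent cp 0 → ok
  c4: data parity 0, sent cp 0 → ok
Exactly one row (r2) and one column (c0) fail → the flipped bit is at their intersection.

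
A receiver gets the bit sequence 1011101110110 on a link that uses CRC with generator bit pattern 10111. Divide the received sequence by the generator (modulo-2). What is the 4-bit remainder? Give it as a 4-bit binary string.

Modulo-2 division of 1011101110110 by 10111:
  pos 0: 10111 XOR 10111 = 00000
  pos 6: 11101 XOR 10111 = 01010
  pos 7: 10101 XOR 10111 = 00010
Remainder = 0100 (nonzero — an error is detected).

0100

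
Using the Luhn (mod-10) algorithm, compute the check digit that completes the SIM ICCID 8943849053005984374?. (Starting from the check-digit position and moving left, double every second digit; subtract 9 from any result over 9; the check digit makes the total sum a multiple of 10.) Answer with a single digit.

7

Partial digits right→left: 4 7 3 4 8 9 5 0 0 3 5 0 9 4 8 3 4 9 8
Double every second digit counting from the check-digit position (so the 1st, 3rd, 5th, ... of the partial from the right).
  doubled (with −9 where >9): 8 6 7 1 0 1 9 7 8 7 → sum 54
  kept as-is: 7 4 9 0 3 0 4 3 9 → sum 39
Total = 54 + 39 = 93.
Check digit = (10 − (93 mod 10)) mod 10 = 7.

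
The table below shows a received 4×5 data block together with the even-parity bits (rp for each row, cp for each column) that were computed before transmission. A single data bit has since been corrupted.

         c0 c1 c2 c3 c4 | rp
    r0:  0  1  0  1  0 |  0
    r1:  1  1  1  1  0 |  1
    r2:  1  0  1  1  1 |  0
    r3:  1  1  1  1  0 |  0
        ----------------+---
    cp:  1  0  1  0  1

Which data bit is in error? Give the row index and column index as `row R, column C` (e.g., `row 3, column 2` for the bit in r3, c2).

Recompute each row's even parity and compare to rp:
  r0: data parity 0, sent rp 0 → ok
  r1: data parity 0, sent rp 1 → mismatch
  r2: data parity 0, sent rp 0 → ok
  r3: data parity 0, sent rp 0 → ok
Recompute each column's even parity and compare to cp:
  c0: data parity 1, sent cp 1 → ok
  c1: data parity 1, sent cp 0 → mismatch
  c2: data parity 1, sent cp 1 → ok
  c3: data parity 0, sent cp 0 → ok
  c4: data parity 1, sent cp 1 → ok
Exactly one row (r1) and one column (c1) fail → the flipped bit is at their intersection.

row 1, column 1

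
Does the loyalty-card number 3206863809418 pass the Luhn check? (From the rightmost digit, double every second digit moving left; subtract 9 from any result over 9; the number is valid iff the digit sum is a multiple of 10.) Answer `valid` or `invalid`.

From the right, keep odd positions and double even positions (subtract 9 from any doubled value over 9):
  doubled (positions 2,4,...): 2 9 7 3 3 4 → sum 28
  kept (positions 1,3,...): 8 4 0 3 8 0 3 → sum 26
Total = 54.
54 mod 10 = 4, so the number is invalid.

invalid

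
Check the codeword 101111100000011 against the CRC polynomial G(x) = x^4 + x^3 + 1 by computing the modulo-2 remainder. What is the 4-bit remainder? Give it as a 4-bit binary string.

0000

Modulo-2 division of 101111100000011 by 11001:
  pos 0: 10111 XOR 11001 = 01110
  pos 1: 11101 XOR 11001 = 00100
  pos 3: 10010 XOR 11001 = 01011
  pos 4: 10110 XOR 11001 = 01111
  pos 5: 11110 XOR 11001 = 00111
  pos 7: 11100 XOR 11001 = 00101
  pos 9: 10101 XOR 11001 = 01100
  pos 10: 11001 XOR 11001 = 00000
Remainder = 0000 (zero — the frame passes the CRC check).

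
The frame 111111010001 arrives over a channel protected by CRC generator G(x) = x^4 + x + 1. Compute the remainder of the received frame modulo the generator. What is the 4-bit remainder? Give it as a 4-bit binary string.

0011

Modulo-2 division of 111111010001 by 10011:
  pos 0: 11111 XOR 10011 = 01100
  pos 1: 11001 XOR 10011 = 01010
  pos 2: 10100 XOR 10011 = 00111
  pos 4: 11110 XOR 10011 = 01101
  pos 5: 11010 XOR 10011 = 01001
  pos 6: 10010 XOR 10011 = 00001
Remainder = 0011 (nonzero — an error is detected).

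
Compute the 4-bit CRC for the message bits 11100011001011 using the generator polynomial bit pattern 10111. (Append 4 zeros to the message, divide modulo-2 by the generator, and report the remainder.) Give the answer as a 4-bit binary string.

Append 4 zeros: 111000110010110000. Divide by 10111 (XOR where the leading bit is 1):
  pos 0: 11100 XOR 10111 = 01011
  pos 1: 10110 XOR 10111 = 00001
  pos 5: 11100 XOR 10111 = 01011
  pos 6: 10111 XOR 10111 = 00000
  pos 12: 11000 XOR 10111 = 01111
  pos 13: 11110 XOR 10111 = 01001
Remainder (last 4 bits) = 1001. This is the CRC / FCS.

1001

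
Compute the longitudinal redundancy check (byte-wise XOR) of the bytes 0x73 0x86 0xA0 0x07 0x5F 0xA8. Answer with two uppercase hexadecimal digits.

XOR the bytes together:
  start with 0x73
  0x73 ⊕ 0x86 = 0xF5
  0xF5 ⊕ 0xA0 = 0x55
  0x55 ⊕ 0x07 = 0x52
  0x52 ⊕ 0x5F = 0x0D
  0x0D ⊕ 0xA8 = 0xA5

A5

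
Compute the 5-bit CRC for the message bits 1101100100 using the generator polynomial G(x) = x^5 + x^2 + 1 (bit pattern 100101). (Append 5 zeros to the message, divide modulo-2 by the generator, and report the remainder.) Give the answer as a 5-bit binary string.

Append 5 zeros: 110110010000000. Divide by 100101 (XOR where the leading bit is 1):
  pos 0: 110110 XOR 100101 = 010011
  pos 1: 100110 XOR 100101 = 000011
  pos 5: 111000 XOR 100101 = 011101
  pos 6: 111010 XOR 100101 = 011111
  pos 7: 111110 XOR 100101 = 011011
  pos 8: 110110 XOR 100101 = 010011
  pos 9: 100110 XOR 100101 = 000011
Remainder (last 5 bits) = 00011. This is the CRC / FCS.

00011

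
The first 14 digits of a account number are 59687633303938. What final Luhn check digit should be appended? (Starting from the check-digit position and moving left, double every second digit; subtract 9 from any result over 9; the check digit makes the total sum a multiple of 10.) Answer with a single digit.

9

Partial digits right→left: 8 3 9 3 0 3 3 3 6 7 8 6 9 5
Double every second digit counting from the check-digit position (so the 1st, 3rd, 5th, ... of the partial from the right).
  doubled (with −9 where >9): 7 9 0 6 3 7 9 → sum 41
  kept as-is: 3 3 3 3 7 6 5 → sum 30
Total = 41 + 30 = 71.
Check digit = (10 − (71 mod 10)) mod 10 = 9.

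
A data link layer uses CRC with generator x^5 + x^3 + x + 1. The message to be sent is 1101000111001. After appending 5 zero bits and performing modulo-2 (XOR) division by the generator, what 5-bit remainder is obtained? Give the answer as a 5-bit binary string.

Append 5 zeros: 110100011100100000. Divide by 101011 (XOR where the leading bit is 1):
  pos 0: 110100 XOR 101011 = 011111
  pos 1: 111110 XOR 101011 = 010101
  pos 2: 101011 XOR 101011 = 000000
  pos 8: 110010 XOR 101011 = 011001
  pos 9: 110010 XOR 101011 = 011001
  pos 10: 110010 XOR 101011 = 011001
  pos 11: 110010 XOR 101011 = 011001
  pos 12: 110010 XOR 101011 = 011001
Remainder (last 5 bits) = 11001. This is the CRC / FCS.

11001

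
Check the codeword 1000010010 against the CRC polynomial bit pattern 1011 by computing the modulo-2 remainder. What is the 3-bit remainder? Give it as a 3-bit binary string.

Modulo-2 division of 1000010010 by 1011:
  pos 0: 1000 XOR 1011 = 0011
  pos 2: 1101 XOR 1011 = 0110
  pos 3: 1100 XOR 1011 = 0111
  pos 4: 1110 XOR 1011 = 0101
  pos 5: 1011 XOR 1011 = 0000
Remainder = 000 (zero — the frame passes the CRC check).

000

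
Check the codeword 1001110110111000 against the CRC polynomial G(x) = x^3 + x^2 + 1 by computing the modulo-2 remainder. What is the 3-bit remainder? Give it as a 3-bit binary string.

Modulo-2 division of 1001110110111000 by 1101:
  pos 0: 1001 XOR 1101 = 0100
  pos 1: 1001 XOR 1101 = 0100
  pos 2: 1001 XOR 1101 = 0100
  pos 3: 1000 XOR 1101 = 0101
  pos 4: 1011 XOR 1101 = 0110
  pos 5: 1101 XOR 1101 = 0000
  pos 10: 1110 XOR 1101 = 0011
  pos 12: 1100 XOR 1101 = 0001
Remainder = 001 (nonzero — an error is detected).

001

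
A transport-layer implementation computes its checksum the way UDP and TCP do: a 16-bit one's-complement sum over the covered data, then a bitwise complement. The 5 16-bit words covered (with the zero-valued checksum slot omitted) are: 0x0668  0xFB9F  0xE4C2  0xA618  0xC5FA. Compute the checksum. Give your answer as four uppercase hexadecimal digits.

One's-complement addition (fold any carry out of bit 15 back into bit 0):
  0x0668 + 0xFB9F = 0x10207 → wrap carry → 0x0208
  0x0208 + 0xE4C2 = 0x0E6CA
  0xE6CA + 0xA618 = 0x18CE2 → wrap carry → 0x8CE3
  0x8CE3 + 0xC5FA = 0x152DD → wrap carry → 0x52DE
One's-complement sum = 0x52DE.
Checksum = ~0x52DE & 0xFFFF = 0xAD21.

AD21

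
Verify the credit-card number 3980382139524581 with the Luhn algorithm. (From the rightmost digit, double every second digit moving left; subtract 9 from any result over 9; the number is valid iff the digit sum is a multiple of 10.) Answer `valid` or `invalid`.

valid

From the right, keep odd positions and double even positions (subtract 9 from any doubled value over 9):
  doubled (positions 2,4,...): 7 8 1 6 4 6 7 6 → sum 45
  kept (positions 1,3,...): 1 5 2 9 1 8 0 9 → sum 35
Total = 80.
80 mod 10 = 0, so the number is valid.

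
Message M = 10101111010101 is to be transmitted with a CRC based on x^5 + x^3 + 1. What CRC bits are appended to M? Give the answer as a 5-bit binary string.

Append 5 zeros: 1010111101010100000. Divide by 101001 (XOR where the leading bit is 1):
  pos 0: 101011 XOR 101001 = 000010
  pos 4: 101101 XOR 101001 = 000100
  pos 7: 100010 XOR 101001 = 001011
  pos 9: 101110 XOR 101001 = 000111
  pos 12: 111000 XOR 101001 = 010001
  pos 13: 100010 XOR 101001 = 001011
Remainder (last 5 bits) = 01011. This is the CRC / FCS.

01011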